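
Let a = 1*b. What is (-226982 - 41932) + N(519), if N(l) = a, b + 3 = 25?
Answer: -268892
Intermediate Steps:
b = 22 (b = -3 + 25 = 22)
a = 22 (a = 1*22 = 22)
N(l) = 22
(-226982 - 41932) + N(519) = (-226982 - 41932) + 22 = -268914 + 22 = -268892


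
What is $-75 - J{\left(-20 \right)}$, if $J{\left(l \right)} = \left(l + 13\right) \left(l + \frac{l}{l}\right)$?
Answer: $-208$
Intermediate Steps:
$J{\left(l \right)} = \left(1 + l\right) \left(13 + l\right)$ ($J{\left(l \right)} = \left(13 + l\right) \left(l + 1\right) = \left(13 + l\right) \left(1 + l\right) = \left(1 + l\right) \left(13 + l\right)$)
$-75 - J{\left(-20 \right)} = -75 - \left(13 + \left(-20\right)^{2} + 14 \left(-20\right)\right) = -75 - \left(13 + 400 - 280\right) = -75 - 133 = -208$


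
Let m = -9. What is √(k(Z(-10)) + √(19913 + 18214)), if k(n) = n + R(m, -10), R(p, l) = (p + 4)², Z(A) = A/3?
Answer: √(195 + 9*√38127)/3 ≈ 14.728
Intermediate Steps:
Z(A) = A/3 (Z(A) = A*(⅓) = A/3)
R(p, l) = (4 + p)²
k(n) = 25 + n (k(n) = n + (4 - 9)² = n + (-5)² = n + 25 = 25 + n)
√(k(Z(-10)) + √(19913 + 18214)) = √((25 + (⅓)*(-10)) + √(19913 + 18214)) = √((25 - 10/3) + √38127) = √(65/3 + √38127)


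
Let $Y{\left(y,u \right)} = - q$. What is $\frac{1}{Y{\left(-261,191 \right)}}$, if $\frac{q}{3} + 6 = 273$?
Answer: $- \frac{1}{801} \approx -0.0012484$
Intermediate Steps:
$q = 801$ ($q = -18 + 3 \cdot 273 = -18 + 819 = 801$)
$Y{\left(y,u \right)} = -801$ ($Y{\left(y,u \right)} = \left(-1\right) 801 = -801$)
$\frac{1}{Y{\left(-261,191 \right)}} = \frac{1}{-801} = - \frac{1}{801}$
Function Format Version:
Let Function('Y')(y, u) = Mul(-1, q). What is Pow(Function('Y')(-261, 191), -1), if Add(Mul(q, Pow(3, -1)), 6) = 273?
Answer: Rational(-1, 801) ≈ -0.0012484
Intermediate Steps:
q = 801 (q = Add(-18, Mul(3, 273)) = Add(-18, 819) = 801)
Function('Y')(y, u) = -801 (Function('Y')(y, u) = Mul(-1, 801) = -801)
Pow(Function('Y')(-261, 191), -1) = Pow(-801, -1) = Rational(-1, 801)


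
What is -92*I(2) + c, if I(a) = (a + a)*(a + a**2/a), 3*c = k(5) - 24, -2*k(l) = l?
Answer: -8885/6 ≈ -1480.8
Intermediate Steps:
k(l) = -l/2
c = -53/6 (c = (-1/2*5 - 24)/3 = (-5/2 - 24)/3 = (1/3)*(-53/2) = -53/6 ≈ -8.8333)
I(a) = 4*a**2 (I(a) = (2*a)*(a + a) = (2*a)*(2*a) = 4*a**2)
-92*I(2) + c = -368*2**2 - 53/6 = -368*4 - 53/6 = -92*16 - 53/6 = -1472 - 53/6 = -8885/6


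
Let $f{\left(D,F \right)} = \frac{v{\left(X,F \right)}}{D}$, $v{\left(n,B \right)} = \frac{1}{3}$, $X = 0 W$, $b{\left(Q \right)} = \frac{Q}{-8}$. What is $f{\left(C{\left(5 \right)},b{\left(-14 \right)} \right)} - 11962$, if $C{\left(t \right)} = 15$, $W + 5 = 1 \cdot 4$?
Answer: $- \frac{538289}{45} \approx -11962.0$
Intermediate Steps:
$W = -1$ ($W = -5 + 1 \cdot 4 = -5 + 4 = -1$)
$b{\left(Q \right)} = - \frac{Q}{8}$ ($b{\left(Q \right)} = Q \left(- \frac{1}{8}\right) = - \frac{Q}{8}$)
$X = 0$ ($X = 0 \left(-1\right) = 0$)
$v{\left(n,B \right)} = \frac{1}{3}$
$f{\left(D,F \right)} = \frac{1}{3 D}$
$f{\left(C{\left(5 \right)},b{\left(-14 \right)} \right)} - 11962 = \frac{1}{3 \cdot 15} - 11962 = \frac{1}{3} \cdot \frac{1}{15} - 11962 = \frac{1}{45} - 11962 = - \frac{538289}{45}$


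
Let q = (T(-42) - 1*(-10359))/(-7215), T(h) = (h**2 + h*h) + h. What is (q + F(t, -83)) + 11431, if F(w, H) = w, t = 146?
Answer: 428278/37 ≈ 11575.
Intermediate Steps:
T(h) = h + 2*h**2 (T(h) = (h**2 + h**2) + h = 2*h**2 + h = h + 2*h**2)
q = -71/37 (q = (-42*(1 + 2*(-42)) - 1*(-10359))/(-7215) = (-42*(1 - 84) + 10359)*(-1/7215) = (-42*(-83) + 10359)*(-1/7215) = (3486 + 10359)*(-1/7215) = 13845*(-1/7215) = -71/37 ≈ -1.9189)
(q + F(t, -83)) + 11431 = (-71/37 + 146) + 11431 = 5331/37 + 11431 = 428278/37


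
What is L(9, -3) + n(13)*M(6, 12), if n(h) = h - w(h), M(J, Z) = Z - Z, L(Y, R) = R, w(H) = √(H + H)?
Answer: -3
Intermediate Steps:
w(H) = √2*√H (w(H) = √(2*H) = √2*√H)
M(J, Z) = 0
n(h) = h - √2*√h
L(9, -3) + n(13)*M(6, 12) = -3 + (13 - √2*√13)*0 = -3 + (13 - √26)*0 = -3 + 0 = -3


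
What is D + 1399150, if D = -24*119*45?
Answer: 1270630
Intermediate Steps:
D = -128520 (D = -2856*45 = -128520)
D + 1399150 = -128520 + 1399150 = 1270630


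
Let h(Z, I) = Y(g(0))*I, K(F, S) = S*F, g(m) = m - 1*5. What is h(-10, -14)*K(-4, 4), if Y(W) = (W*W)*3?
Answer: 16800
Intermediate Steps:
g(m) = -5 + m (g(m) = m - 5 = -5 + m)
K(F, S) = F*S
Y(W) = 3*W² (Y(W) = W²*3 = 3*W²)
h(Z, I) = 75*I (h(Z, I) = (3*(-5 + 0)²)*I = (3*(-5)²)*I = (3*25)*I = 75*I)
h(-10, -14)*K(-4, 4) = (75*(-14))*(-4*4) = -1050*(-16) = 16800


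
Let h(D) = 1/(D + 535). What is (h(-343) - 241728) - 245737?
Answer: -93593279/192 ≈ -4.8747e+5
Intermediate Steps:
h(D) = 1/(535 + D)
(h(-343) - 241728) - 245737 = (1/(535 - 343) - 241728) - 245737 = (1/192 - 241728) - 245737 = -46411775/192 - 245737 = -93593279/192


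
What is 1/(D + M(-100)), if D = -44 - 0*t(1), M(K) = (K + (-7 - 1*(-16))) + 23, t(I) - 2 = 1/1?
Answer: -1/112 ≈ -0.0089286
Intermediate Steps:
t(I) = 3 (t(I) = 2 + 1/1 = 2 + 1 = 3)
M(K) = 32 + K (M(K) = (K + (-7 + 16)) + 23 = (K + 9) + 23 = (9 + K) + 23 = 32 + K)
D = -44 (D = -44 - 0*3 = -44 - 23*0 = -44 + 0 = -44)
1/(D + M(-100)) = 1/(-44 + (32 - 100)) = 1/(-44 - 68) = 1/(-112) = -1/112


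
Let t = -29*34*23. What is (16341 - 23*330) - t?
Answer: 31429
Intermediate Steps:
t = -22678 (t = -986*23 = -22678)
(16341 - 23*330) - t = (16341 - 23*330) - 1*(-22678) = (16341 - 1*7590) + 22678 = (16341 - 7590) + 22678 = 8751 + 22678 = 31429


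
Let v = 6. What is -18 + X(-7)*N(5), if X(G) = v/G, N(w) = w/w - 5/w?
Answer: -18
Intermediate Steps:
N(w) = 1 - 5/w
X(G) = 6/G
-18 + X(-7)*N(5) = -18 + (6/(-7))*((-5 + 5)/5) = -18 + (6*(-⅐))*((⅕)*0) = -18 - 6/7*0 = -18 + 0 = -18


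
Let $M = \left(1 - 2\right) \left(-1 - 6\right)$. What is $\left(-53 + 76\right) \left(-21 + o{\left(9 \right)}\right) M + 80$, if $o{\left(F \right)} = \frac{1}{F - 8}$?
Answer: $-3140$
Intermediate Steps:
$o{\left(F \right)} = \frac{1}{-8 + F}$
$M = 7$ ($M = \left(1 - 2\right) \left(-1 - 6\right) = \left(-1\right) \left(-7\right) = 7$)
$\left(-53 + 76\right) \left(-21 + o{\left(9 \right)}\right) M + 80 = \left(-53 + 76\right) \left(-21 + \frac{1}{-8 + 9}\right) 7 + 80 = 23 \left(-21 + 1^{-1}\right) 7 + 80 = 23 \left(-21 + 1\right) 7 + 80 = 23 \left(-20\right) 7 + 80 = \left(-460\right) 7 + 80 = -3220 + 80 = -3140$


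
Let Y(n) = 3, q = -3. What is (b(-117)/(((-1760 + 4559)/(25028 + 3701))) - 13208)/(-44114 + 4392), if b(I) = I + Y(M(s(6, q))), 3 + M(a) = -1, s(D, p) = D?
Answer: 6707383/18530313 ≈ 0.36197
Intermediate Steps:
M(a) = -4 (M(a) = -3 - 1 = -4)
b(I) = 3 + I (b(I) = I + 3 = 3 + I)
(b(-117)/(((-1760 + 4559)/(25028 + 3701))) - 13208)/(-44114 + 4392) = ((3 - 117)/(((-1760 + 4559)/(25028 + 3701))) - 13208)/(-44114 + 4392) = (-114/(2799/28729) - 13208)/(-39722) = (-114/(2799*(1/28729)) - 13208)*(-1/39722) = (-114/2799/28729 - 13208)*(-1/39722) = (-114*28729/2799 - 13208)*(-1/39722) = (-1091702/933 - 13208)*(-1/39722) = -13414766/933*(-1/39722) = 6707383/18530313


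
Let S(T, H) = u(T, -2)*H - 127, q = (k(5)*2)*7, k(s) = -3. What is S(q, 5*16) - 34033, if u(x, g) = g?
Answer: -34320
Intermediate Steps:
q = -42 (q = -3*2*7 = -6*7 = -42)
S(T, H) = -127 - 2*H (S(T, H) = -2*H - 127 = -127 - 2*H)
S(q, 5*16) - 34033 = (-127 - 10*16) - 34033 = (-127 - 2*80) - 34033 = (-127 - 160) - 34033 = -287 - 34033 = -34320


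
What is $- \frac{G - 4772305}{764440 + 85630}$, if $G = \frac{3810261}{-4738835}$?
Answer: $\frac{665152052204}{118480631425} \approx 5.614$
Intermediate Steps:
$G = - \frac{224133}{278755}$ ($G = 3810261 \left(- \frac{1}{4738835}\right) = - \frac{224133}{278755} \approx -0.80405$)
$- \frac{G - 4772305}{764440 + 85630} = - \frac{- \frac{224133}{278755} - 4772305}{764440 + 85630} = - \frac{-1330304104408}{278755 \cdot 850070} = \left(-1\right) \left(- \frac{665152052204}{118480631425}\right) = \frac{665152052204}{118480631425}$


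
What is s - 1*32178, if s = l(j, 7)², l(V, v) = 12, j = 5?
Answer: -32034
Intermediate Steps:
s = 144 (s = 12² = 144)
s - 1*32178 = 144 - 1*32178 = 144 - 32178 = -32034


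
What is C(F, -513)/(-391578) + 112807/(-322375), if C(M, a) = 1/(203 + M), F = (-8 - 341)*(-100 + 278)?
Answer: -2735131853434499/7816342348922250 ≈ -0.34992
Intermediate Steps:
F = -62122 (F = -349*178 = -62122)
C(F, -513)/(-391578) + 112807/(-322375) = 1/((203 - 62122)*(-391578)) + 112807/(-322375) = -1/391578/(-61919) + 112807*(-1/322375) = -1/61919*(-1/391578) - 112807/322375 = 1/24246118182 - 112807/322375 = -2735131853434499/7816342348922250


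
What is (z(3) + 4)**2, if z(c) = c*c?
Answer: 169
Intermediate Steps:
z(c) = c**2
(z(3) + 4)**2 = (3**2 + 4)**2 = (9 + 4)**2 = 13**2 = 169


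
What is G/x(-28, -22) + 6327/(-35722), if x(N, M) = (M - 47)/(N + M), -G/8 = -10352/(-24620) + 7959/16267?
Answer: -269045792249311/49357184313786 ≈ -5.4510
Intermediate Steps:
G = -728693128/100123385 (G = -8*(-10352/(-24620) + 7959/16267) = -8*(-10352*(-1/24620) + 7959*(1/16267)) = -8*(2588/6155 + 7959/16267) = -8*91086641/100123385 = -728693128/100123385 ≈ -7.2780)
x(N, M) = (-47 + M)/(M + N)
G/x(-28, -22) + 6327/(-35722) = -728693128*(-22 - 28)/(-47 - 22)/100123385 + 6327/(-35722) = -728693128/(100123385*(-69/(-50))) + 6327*(-1/35722) = -728693128/(100123385*((-1/50*(-69)))) - 6327/35722 = -728693128/(100123385*69/50) - 6327/35722 = -728693128/100123385*50/69 - 6327/35722 = -7286931280/1381702713 - 6327/35722 = -269045792249311/49357184313786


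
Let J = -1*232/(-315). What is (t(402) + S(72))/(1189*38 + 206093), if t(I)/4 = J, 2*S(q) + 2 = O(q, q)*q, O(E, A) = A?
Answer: 817093/79151625 ≈ 0.010323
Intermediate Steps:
J = 232/315 (J = -232*(-1/315) = 232/315 ≈ 0.73651)
S(q) = -1 + q²/2 (S(q) = -1 + (q*q)/2 = -1 + q²/2)
t(I) = 928/315 (t(I) = 4*(232/315) = 928/315)
(t(402) + S(72))/(1189*38 + 206093) = (928/315 + (-1 + (½)*72²))/(1189*38 + 206093) = (928/315 + (-1 + (½)*5184))/(45182 + 206093) = (928/315 + (-1 + 2592))/251275 = (928/315 + 2591)*(1/251275) = (817093/315)*(1/251275) = 817093/79151625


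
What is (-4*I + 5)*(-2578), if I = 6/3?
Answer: 7734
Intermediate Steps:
I = 2 (I = 6*(⅓) = 2)
(-4*I + 5)*(-2578) = (-4*2 + 5)*(-2578) = (-8 + 5)*(-2578) = -3*(-2578) = 7734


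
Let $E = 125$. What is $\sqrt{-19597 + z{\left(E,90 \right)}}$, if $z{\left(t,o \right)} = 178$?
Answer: $i \sqrt{19419} \approx 139.35 i$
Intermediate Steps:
$\sqrt{-19597 + z{\left(E,90 \right)}} = \sqrt{-19597 + 178} = \sqrt{-19419} = i \sqrt{19419}$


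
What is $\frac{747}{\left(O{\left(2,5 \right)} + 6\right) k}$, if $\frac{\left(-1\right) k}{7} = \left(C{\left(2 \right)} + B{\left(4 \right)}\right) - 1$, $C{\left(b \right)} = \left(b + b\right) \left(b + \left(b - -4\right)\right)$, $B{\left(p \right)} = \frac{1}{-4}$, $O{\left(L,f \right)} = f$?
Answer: $- \frac{996}{3157} \approx -0.31549$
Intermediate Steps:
$B{\left(p \right)} = - \frac{1}{4}$
$C{\left(b \right)} = 2 b \left(4 + 2 b\right)$ ($C{\left(b \right)} = 2 b \left(b + \left(b + 4\right)\right) = 2 b \left(b + \left(4 + b\right)\right) = 2 b \left(4 + 2 b\right)$)
$k = - \frac{861}{4}$ ($k = - 7 \left(\left(4 \cdot 2 \left(2 + 2\right) - \frac{1}{4}\right) - 1\right) = - 7 \left(\left(4 \cdot 2 \cdot 4 - \frac{1}{4}\right) - 1\right) = - 7 \left(\left(32 - \frac{1}{4}\right) - 1\right) = - 7 \left(\frac{127}{4} - 1\right) = \left(-7\right) \frac{123}{4} = - \frac{861}{4} \approx -215.25$)
$\frac{747}{\left(O{\left(2,5 \right)} + 6\right) k} = \frac{747}{\left(5 + 6\right) \left(- \frac{861}{4}\right)} = \frac{747}{11 \left(- \frac{861}{4}\right)} = \frac{747}{- \frac{9471}{4}} = 747 \left(- \frac{4}{9471}\right) = - \frac{996}{3157}$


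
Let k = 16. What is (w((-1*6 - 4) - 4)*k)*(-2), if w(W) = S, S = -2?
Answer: 64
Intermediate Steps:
w(W) = -2
(w((-1*6 - 4) - 4)*k)*(-2) = -2*16*(-2) = -32*(-2) = 64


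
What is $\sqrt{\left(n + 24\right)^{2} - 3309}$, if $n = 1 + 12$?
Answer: $2 i \sqrt{485} \approx 44.045 i$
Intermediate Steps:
$n = 13$
$\sqrt{\left(n + 24\right)^{2} - 3309} = \sqrt{\left(13 + 24\right)^{2} - 3309} = \sqrt{37^{2} - 3309} = \sqrt{1369 - 3309} = \sqrt{-1940} = 2 i \sqrt{485}$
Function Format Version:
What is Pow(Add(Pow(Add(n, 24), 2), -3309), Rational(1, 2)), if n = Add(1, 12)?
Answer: Mul(2, I, Pow(485, Rational(1, 2))) ≈ Mul(44.045, I)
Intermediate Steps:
n = 13
Pow(Add(Pow(Add(n, 24), 2), -3309), Rational(1, 2)) = Pow(Add(Pow(Add(13, 24), 2), -3309), Rational(1, 2)) = Pow(Add(Pow(37, 2), -3309), Rational(1, 2)) = Pow(Add(1369, -3309), Rational(1, 2)) = Pow(-1940, Rational(1, 2)) = Mul(2, I, Pow(485, Rational(1, 2)))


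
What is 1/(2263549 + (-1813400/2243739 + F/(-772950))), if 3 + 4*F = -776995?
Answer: 1156198706700/2617111782470510887 ≈ 4.4178e-7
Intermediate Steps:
F = -388499/2 (F = -3/4 + (1/4)*(-776995) = -3/4 - 776995/4 = -388499/2 ≈ -1.9425e+5)
1/(2263549 + (-1813400/2243739 + F/(-772950))) = 1/(2263549 + (-1813400/2243739 - 388499/2/(-772950))) = 1/(2263549 + (-1813400*1/2243739 - 388499/2*(-1/772950))) = 1/(2263549 + (-1813400/2243739 + 388499/1545900)) = 1/(2263549 - 643881567413/1156198706700) = 1/(2617111782470510887/1156198706700) = 1156198706700/2617111782470510887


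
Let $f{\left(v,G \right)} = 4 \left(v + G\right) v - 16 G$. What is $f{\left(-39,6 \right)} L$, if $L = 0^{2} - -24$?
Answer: $121248$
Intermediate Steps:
$f{\left(v,G \right)} = - 16 G + v \left(4 G + 4 v\right)$ ($f{\left(v,G \right)} = 4 \left(G + v\right) v - 16 G = \left(4 G + 4 v\right) v - 16 G = v \left(4 G + 4 v\right) - 16 G = - 16 G + v \left(4 G + 4 v\right)$)
$L = 24$ ($L = 0 + 24 = 24$)
$f{\left(-39,6 \right)} L = \left(\left(-16\right) 6 + 4 \left(-39\right)^{2} + 4 \cdot 6 \left(-39\right)\right) 24 = \left(-96 + 4 \cdot 1521 - 936\right) 24 = \left(-96 + 6084 - 936\right) 24 = 5052 \cdot 24 = 121248$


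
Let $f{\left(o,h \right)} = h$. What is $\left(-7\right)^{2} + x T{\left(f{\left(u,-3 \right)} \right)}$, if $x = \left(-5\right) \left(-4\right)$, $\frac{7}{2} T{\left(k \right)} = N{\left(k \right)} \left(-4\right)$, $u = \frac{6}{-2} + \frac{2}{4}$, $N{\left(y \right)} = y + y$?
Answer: $\frac{1303}{7} \approx 186.14$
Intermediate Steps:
$N{\left(y \right)} = 2 y$
$u = - \frac{5}{2}$ ($u = 6 \left(- \frac{1}{2}\right) + 2 \cdot \frac{1}{4} = -3 + \frac{1}{2} = - \frac{5}{2} \approx -2.5$)
$T{\left(k \right)} = - \frac{16 k}{7}$ ($T{\left(k \right)} = \frac{2 \cdot 2 k \left(-4\right)}{7} = \frac{2 \left(- 8 k\right)}{7} = - \frac{16 k}{7}$)
$x = 20$
$\left(-7\right)^{2} + x T{\left(f{\left(u,-3 \right)} \right)} = \left(-7\right)^{2} + 20 \left(\left(- \frac{16}{7}\right) \left(-3\right)\right) = 49 + 20 \cdot \frac{48}{7} = 49 + \frac{960}{7} = \frac{1303}{7}$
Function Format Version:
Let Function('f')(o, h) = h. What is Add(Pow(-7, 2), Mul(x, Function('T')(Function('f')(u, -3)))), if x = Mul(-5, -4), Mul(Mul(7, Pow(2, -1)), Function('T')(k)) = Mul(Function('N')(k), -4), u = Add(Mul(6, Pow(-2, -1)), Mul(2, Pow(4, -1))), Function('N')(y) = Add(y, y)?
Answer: Rational(1303, 7) ≈ 186.14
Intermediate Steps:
Function('N')(y) = Mul(2, y)
u = Rational(-5, 2) (u = Add(Mul(6, Rational(-1, 2)), Mul(2, Rational(1, 4))) = Add(-3, Rational(1, 2)) = Rational(-5, 2) ≈ -2.5000)
Function('T')(k) = Mul(Rational(-16, 7), k) (Function('T')(k) = Mul(Rational(2, 7), Mul(Mul(2, k), -4)) = Mul(Rational(2, 7), Mul(-8, k)) = Mul(Rational(-16, 7), k))
x = 20
Add(Pow(-7, 2), Mul(x, Function('T')(Function('f')(u, -3)))) = Add(Pow(-7, 2), Mul(20, Mul(Rational(-16, 7), -3))) = Add(49, Mul(20, Rational(48, 7))) = Add(49, Rational(960, 7)) = Rational(1303, 7)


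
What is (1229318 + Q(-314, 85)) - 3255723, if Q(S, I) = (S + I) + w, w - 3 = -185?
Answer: -2026816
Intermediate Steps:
w = -182 (w = 3 - 185 = -182)
Q(S, I) = -182 + I + S (Q(S, I) = (S + I) - 182 = (I + S) - 182 = -182 + I + S)
(1229318 + Q(-314, 85)) - 3255723 = (1229318 + (-182 + 85 - 314)) - 3255723 = (1229318 - 411) - 3255723 = 1228907 - 3255723 = -2026816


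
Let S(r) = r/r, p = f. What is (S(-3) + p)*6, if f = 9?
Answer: 60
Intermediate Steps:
p = 9
S(r) = 1
(S(-3) + p)*6 = (1 + 9)*6 = 10*6 = 60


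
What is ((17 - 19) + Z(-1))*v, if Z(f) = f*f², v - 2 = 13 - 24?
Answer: 27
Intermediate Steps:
v = -9 (v = 2 + (13 - 24) = 2 - 11 = -9)
Z(f) = f³
((17 - 19) + Z(-1))*v = ((17 - 19) + (-1)³)*(-9) = (-2 - 1)*(-9) = -3*(-9) = 27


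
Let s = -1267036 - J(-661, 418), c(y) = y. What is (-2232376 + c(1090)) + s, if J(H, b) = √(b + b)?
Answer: -3498322 - 2*√209 ≈ -3.4984e+6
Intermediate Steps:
J(H, b) = √2*√b (J(H, b) = √(2*b) = √2*√b)
s = -1267036 - 2*√209 (s = -1267036 - √2*√418 = -1267036 - 2*√209 ≈ -1.2671e+6)
(-2232376 + c(1090)) + s = (-2232376 + 1090) + (-1267036 - 2*√209) = -2231286 + (-1267036 - 2*√209) = -3498322 - 2*√209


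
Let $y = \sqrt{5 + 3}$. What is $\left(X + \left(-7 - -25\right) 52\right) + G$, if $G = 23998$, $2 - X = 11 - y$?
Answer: $24925 + 2 \sqrt{2} \approx 24928.0$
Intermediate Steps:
$y = 2 \sqrt{2}$ ($y = \sqrt{8} = 2 \sqrt{2} \approx 2.8284$)
$X = -9 + 2 \sqrt{2}$ ($X = 2 - \left(11 - 2 \sqrt{2}\right) = -9 + 2 \sqrt{2} \approx -6.1716$)
$\left(X + \left(-7 - -25\right) 52\right) + G = \left(\left(-9 + 2 \sqrt{2}\right) + \left(-7 - -25\right) 52\right) + 23998 = \left(\left(-9 + 2 \sqrt{2}\right) + \left(-7 + 25\right) 52\right) + 23998 = \left(\left(-9 + 2 \sqrt{2}\right) + 18 \cdot 52\right) + 23998 = \left(\left(-9 + 2 \sqrt{2}\right) + 936\right) + 23998 = \left(927 + 2 \sqrt{2}\right) + 23998 = 24925 + 2 \sqrt{2}$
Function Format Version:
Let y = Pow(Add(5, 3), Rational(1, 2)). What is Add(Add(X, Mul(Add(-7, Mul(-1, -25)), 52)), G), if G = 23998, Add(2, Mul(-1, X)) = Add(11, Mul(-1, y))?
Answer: Add(24925, Mul(2, Pow(2, Rational(1, 2)))) ≈ 24928.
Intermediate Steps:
y = Mul(2, Pow(2, Rational(1, 2))) (y = Pow(8, Rational(1, 2)) = Mul(2, Pow(2, Rational(1, 2))) ≈ 2.8284)
X = Add(-9, Mul(2, Pow(2, Rational(1, 2)))) (X = Add(2, Mul(-1, Add(11, Mul(-1, Mul(2, Pow(2, Rational(1, 2))))))) = Add(2, Mul(-1, Add(11, Mul(-2, Pow(2, Rational(1, 2)))))) = Add(2, Add(-11, Mul(2, Pow(2, Rational(1, 2))))) = Add(-9, Mul(2, Pow(2, Rational(1, 2)))) ≈ -6.1716)
Add(Add(X, Mul(Add(-7, Mul(-1, -25)), 52)), G) = Add(Add(Add(-9, Mul(2, Pow(2, Rational(1, 2)))), Mul(Add(-7, Mul(-1, -25)), 52)), 23998) = Add(Add(Add(-9, Mul(2, Pow(2, Rational(1, 2)))), Mul(Add(-7, 25), 52)), 23998) = Add(Add(Add(-9, Mul(2, Pow(2, Rational(1, 2)))), Mul(18, 52)), 23998) = Add(Add(Add(-9, Mul(2, Pow(2, Rational(1, 2)))), 936), 23998) = Add(Add(927, Mul(2, Pow(2, Rational(1, 2)))), 23998) = Add(24925, Mul(2, Pow(2, Rational(1, 2))))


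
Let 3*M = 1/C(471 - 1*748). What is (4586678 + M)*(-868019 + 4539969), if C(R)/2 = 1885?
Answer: 19048361131422295/1131 ≈ 1.6842e+13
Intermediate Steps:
C(R) = 3770 (C(R) = 2*1885 = 3770)
M = 1/11310 (M = (⅓)/3770 = (⅓)*(1/3770) = 1/11310 ≈ 8.8417e-5)
(4586678 + M)*(-868019 + 4539969) = (4586678 + 1/11310)*(-868019 + 4539969) = (51875328181/11310)*3671950 = 19048361131422295/1131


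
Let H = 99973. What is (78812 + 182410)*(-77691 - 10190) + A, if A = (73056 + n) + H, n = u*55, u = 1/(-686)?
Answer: -15748006401413/686 ≈ -2.2956e+10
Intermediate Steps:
u = -1/686 ≈ -0.0014577
n = -55/686 (n = -1/686*55 = -55/686 ≈ -0.080175)
A = 118697839/686 (A = (73056 - 55/686) + 99973 = 50116361/686 + 99973 = 118697839/686 ≈ 1.7303e+5)
(78812 + 182410)*(-77691 - 10190) + A = (78812 + 182410)*(-77691 - 10190) + 118697839/686 = 261222*(-87881) + 118697839/686 = -22956450582 + 118697839/686 = -15748006401413/686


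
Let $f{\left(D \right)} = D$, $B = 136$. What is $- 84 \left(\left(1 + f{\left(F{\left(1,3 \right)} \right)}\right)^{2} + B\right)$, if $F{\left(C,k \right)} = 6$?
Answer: $-15540$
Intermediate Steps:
$- 84 \left(\left(1 + f{\left(F{\left(1,3 \right)} \right)}\right)^{2} + B\right) = - 84 \left(\left(1 + 6\right)^{2} + 136\right) = - 84 \left(7^{2} + 136\right) = - 84 \left(49 + 136\right) = \left(-84\right) 185 = -15540$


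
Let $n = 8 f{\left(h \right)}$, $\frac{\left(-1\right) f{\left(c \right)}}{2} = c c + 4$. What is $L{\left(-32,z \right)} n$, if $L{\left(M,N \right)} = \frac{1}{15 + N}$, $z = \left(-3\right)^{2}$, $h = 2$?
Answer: $- \frac{16}{3} \approx -5.3333$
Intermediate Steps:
$z = 9$
$f{\left(c \right)} = -8 - 2 c^{2}$ ($f{\left(c \right)} = - 2 \left(c c + 4\right) = - 2 \left(c^{2} + 4\right) = - 2 \left(4 + c^{2}\right) = -8 - 2 c^{2}$)
$n = -128$ ($n = 8 \left(-8 - 2 \cdot 2^{2}\right) = 8 \left(-8 - 8\right) = 8 \left(-16\right) = -128$)
$L{\left(-32,z \right)} n = \frac{1}{15 + 9} \left(-128\right) = \frac{1}{24} \left(-128\right) = - \frac{16}{3}$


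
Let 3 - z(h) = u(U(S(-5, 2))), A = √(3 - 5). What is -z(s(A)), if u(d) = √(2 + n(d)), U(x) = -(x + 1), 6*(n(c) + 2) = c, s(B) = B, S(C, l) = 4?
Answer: -3 + I*√30/6 ≈ -3.0 + 0.91287*I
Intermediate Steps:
A = I*√2 (A = √(-2) = I*√2 ≈ 1.4142*I)
n(c) = -2 + c/6
U(x) = -1 - x (U(x) = -(1 + x) = -1 - x)
u(d) = √6*√d/6 (u(d) = √(2 + (-2 + d/6)) = √(d/6) = √6*√d/6)
z(h) = 3 - I*√30/6 (z(h) = 3 - √6*√(-1 - 1*4)/6 = 3 - √6*√(-1 - 4)/6 = 3 - √6*√(-5)/6 = 3 - √6*I*√5/6 = 3 - I*√30/6)
-z(s(A)) = -(3 - I*√30/6) = -3 + I*√30/6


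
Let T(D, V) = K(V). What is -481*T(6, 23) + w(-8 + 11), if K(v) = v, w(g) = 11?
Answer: -11052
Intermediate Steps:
T(D, V) = V
-481*T(6, 23) + w(-8 + 11) = -481*23 + 11 = -11063 + 11 = -11052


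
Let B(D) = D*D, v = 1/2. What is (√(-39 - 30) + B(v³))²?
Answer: -282623/4096 + I*√69/32 ≈ -69.0 + 0.25958*I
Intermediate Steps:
v = ½ ≈ 0.50000
B(D) = D²
(√(-39 - 30) + B(v³))² = (√(-39 - 30) + ((½)³)²)² = (√(-69) + (⅛)²)² = (I*√69 + 1/64)² = (1/64 + I*√69)²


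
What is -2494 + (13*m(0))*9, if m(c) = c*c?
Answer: -2494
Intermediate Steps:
m(c) = c²
-2494 + (13*m(0))*9 = -2494 + (13*0²)*9 = -2494 + (13*0)*9 = -2494 + 0*9 = -2494 + 0 = -2494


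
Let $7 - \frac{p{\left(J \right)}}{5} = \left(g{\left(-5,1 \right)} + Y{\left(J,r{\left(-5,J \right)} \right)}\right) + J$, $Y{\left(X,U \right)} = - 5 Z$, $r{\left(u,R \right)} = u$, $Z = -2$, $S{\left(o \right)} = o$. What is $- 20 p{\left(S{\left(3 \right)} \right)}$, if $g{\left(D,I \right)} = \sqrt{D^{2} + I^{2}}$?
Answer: $600 + 100 \sqrt{26} \approx 1109.9$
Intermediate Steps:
$Y{\left(X,U \right)} = 10$ ($Y{\left(X,U \right)} = \left(-5\right) \left(-2\right) = 10$)
$p{\left(J \right)} = -15 - 5 J - 5 \sqrt{26}$ ($p{\left(J \right)} = 35 - 5 \left(\left(\sqrt{\left(-5\right)^{2} + 1^{2}} + 10\right) + J\right) = 35 - 5 \left(\left(\sqrt{25 + 1} + 10\right) + J\right) = 35 - 5 \left(\left(\sqrt{26} + 10\right) + J\right) = 35 - 5 \left(\left(10 + \sqrt{26}\right) + J\right) = 35 - 5 \left(10 + J + \sqrt{26}\right) = 35 - \left(50 + 5 J + 5 \sqrt{26}\right) = -15 - 5 J - 5 \sqrt{26}$)
$- 20 p{\left(S{\left(3 \right)} \right)} = - 20 \left(-15 - 15 - 5 \sqrt{26}\right) = - 20 \left(-30 - 5 \sqrt{26}\right) = 600 + 100 \sqrt{26}$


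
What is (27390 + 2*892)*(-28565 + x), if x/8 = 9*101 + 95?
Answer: -599029742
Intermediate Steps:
x = 8032 (x = 8*(9*101 + 95) = 8*(909 + 95) = 8*1004 = 8032)
(27390 + 2*892)*(-28565 + x) = (27390 + 2*892)*(-28565 + 8032) = (27390 + 1784)*(-20533) = 29174*(-20533) = -599029742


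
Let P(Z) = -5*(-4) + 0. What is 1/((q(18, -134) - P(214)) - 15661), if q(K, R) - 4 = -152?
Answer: -1/15829 ≈ -6.3175e-5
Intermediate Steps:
P(Z) = 20 (P(Z) = 20 + 0 = 20)
q(K, R) = -148 (q(K, R) = 4 - 152 = -148)
1/((q(18, -134) - P(214)) - 15661) = 1/((-148 - 1*20) - 15661) = 1/((-148 - 20) - 15661) = 1/(-168 - 15661) = 1/(-15829) = -1/15829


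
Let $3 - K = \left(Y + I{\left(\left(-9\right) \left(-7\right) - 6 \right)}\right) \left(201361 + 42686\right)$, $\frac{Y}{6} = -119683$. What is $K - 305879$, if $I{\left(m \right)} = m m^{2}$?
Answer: $130053560659$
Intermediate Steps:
$Y = -718098$ ($Y = 6 \left(-119683\right) = -718098$)
$I{\left(m \right)} = m^{3}$
$K = 130053866538$ ($K = 3 - \left(-718098 + \left(\left(-9\right) \left(-7\right) - 6\right)^{3}\right) \left(201361 + 42686\right) = 3 - \left(-718098 + \left(63 - 6\right)^{3}\right) 244047 = 3 - \left(-718098 + 57^{3}\right) 244047 = 3 - \left(-718098 + 185193\right) 244047 = 3 - \left(-532905\right) 244047 = 3 - -130053866535 = 3 + 130053866535 = 130053866538$)
$K - 305879 = 130053866538 - 305879 = 130053560659$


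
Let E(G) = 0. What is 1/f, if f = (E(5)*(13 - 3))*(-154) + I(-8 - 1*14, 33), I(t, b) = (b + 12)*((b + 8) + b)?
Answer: 1/3330 ≈ 0.00030030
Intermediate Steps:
I(t, b) = (8 + 2*b)*(12 + b) (I(t, b) = (12 + b)*((8 + b) + b) = (12 + b)*(8 + 2*b) = (8 + 2*b)*(12 + b))
f = 3330 (f = (0*(13 - 3))*(-154) + (96 + 2*33**2 + 32*33) = (0*10)*(-154) + (96 + 2*1089 + 1056) = 0*(-154) + (96 + 2178 + 1056) = 0 + 3330 = 3330)
1/f = 1/3330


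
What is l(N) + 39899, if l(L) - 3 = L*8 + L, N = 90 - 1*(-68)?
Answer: 41324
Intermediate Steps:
N = 158 (N = 90 + 68 = 158)
l(L) = 3 + 9*L (l(L) = 3 + (L*8 + L) = 3 + (8*L + L) = 3 + 9*L)
l(N) + 39899 = (3 + 9*158) + 39899 = (3 + 1422) + 39899 = 1425 + 39899 = 41324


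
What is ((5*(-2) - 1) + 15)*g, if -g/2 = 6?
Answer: -48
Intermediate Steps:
g = -12 (g = -2*6 = -12)
((5*(-2) - 1) + 15)*g = ((5*(-2) - 1) + 15)*(-12) = ((-10 - 1) + 15)*(-12) = (-11 + 15)*(-12) = 4*(-12) = -48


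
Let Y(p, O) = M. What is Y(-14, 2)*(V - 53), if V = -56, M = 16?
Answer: -1744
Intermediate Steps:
Y(p, O) = 16
Y(-14, 2)*(V - 53) = 16*(-56 - 53) = 16*(-109) = -1744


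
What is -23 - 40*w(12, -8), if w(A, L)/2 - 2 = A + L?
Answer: -503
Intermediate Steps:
w(A, L) = 4 + 2*A + 2*L (w(A, L) = 4 + 2*(A + L) = 4 + (2*A + 2*L) = 4 + 2*A + 2*L)
-23 - 40*w(12, -8) = -23 - 40*(4 + 2*12 + 2*(-8)) = -23 - 40*(4 + 24 - 16) = -23 - 40*12 = -23 - 480 = -503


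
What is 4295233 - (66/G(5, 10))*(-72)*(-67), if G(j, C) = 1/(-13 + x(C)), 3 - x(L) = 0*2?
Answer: 7479073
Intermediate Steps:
x(L) = 3 (x(L) = 3 - 0*2 = 3 - 1*0 = 3 + 0 = 3)
G(j, C) = -⅒ (G(j, C) = 1/(-13 + 3) = 1/(-10) = -⅒)
4295233 - (66/G(5, 10))*(-72)*(-67) = 4295233 - (66/(-⅒))*(-72)*(-67) = 4295233 - (66*(-10))*(-72)*(-67) = 4295233 - (-660*(-72))*(-67) = 4295233 - 47520*(-67) = 4295233 - 1*(-3183840) = 4295233 + 3183840 = 7479073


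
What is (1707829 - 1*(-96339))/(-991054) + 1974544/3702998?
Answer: -90845207044/70574441921 ≈ -1.2872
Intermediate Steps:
(1707829 - 1*(-96339))/(-991054) + 1974544/3702998 = (1707829 + 96339)*(-1/991054) + 1974544*(1/3702998) = 1804168*(-1/991054) + 75944/142423 = -902084/495527 + 75944/142423 = -90845207044/70574441921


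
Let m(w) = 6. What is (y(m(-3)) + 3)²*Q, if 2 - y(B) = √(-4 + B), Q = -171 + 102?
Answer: -1863 + 690*√2 ≈ -887.19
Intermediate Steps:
Q = -69
y(B) = 2 - √(-4 + B)
(y(m(-3)) + 3)²*Q = ((2 - √(-4 + 6)) + 3)²*(-69) = ((2 - √2) + 3)²*(-69) = (5 - √2)²*(-69) = -69*(5 - √2)²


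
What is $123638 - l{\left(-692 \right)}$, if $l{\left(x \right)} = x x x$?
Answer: $331497526$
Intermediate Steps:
$l{\left(x \right)} = x^{3}$ ($l{\left(x \right)} = x^{2} x = x^{3}$)
$123638 - l{\left(-692 \right)} = 123638 - \left(-692\right)^{3} = 123638 - -331373888 = 123638 + 331373888 = 331497526$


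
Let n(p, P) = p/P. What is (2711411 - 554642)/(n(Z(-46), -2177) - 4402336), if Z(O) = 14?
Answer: -670755159/1369126498 ≈ -0.48991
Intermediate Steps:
(2711411 - 554642)/(n(Z(-46), -2177) - 4402336) = (2711411 - 554642)/(14/(-2177) - 4402336) = 2156769/(14*(-1/2177) - 4402336) = 2156769/(-2/311 - 4402336) = 2156769/(-1369126498/311) = 2156769*(-311/1369126498) = -670755159/1369126498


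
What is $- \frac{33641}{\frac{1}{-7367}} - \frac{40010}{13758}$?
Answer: $\frac{1704844886108}{6879} \approx 2.4783 \cdot 10^{8}$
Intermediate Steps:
$- \frac{33641}{\frac{1}{-7367}} - \frac{40010}{13758} = - \frac{33641}{- \frac{1}{7367}} - \frac{20005}{6879} = \left(-33641\right) \left(-7367\right) - \frac{20005}{6879} = 247833247 - \frac{20005}{6879} = \frac{1704844886108}{6879}$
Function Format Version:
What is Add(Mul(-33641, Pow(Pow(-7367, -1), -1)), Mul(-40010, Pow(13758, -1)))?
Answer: Rational(1704844886108, 6879) ≈ 2.4783e+8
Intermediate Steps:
Add(Mul(-33641, Pow(Pow(-7367, -1), -1)), Mul(-40010, Pow(13758, -1))) = Add(Mul(-33641, Pow(Rational(-1, 7367), -1)), Mul(-40010, Rational(1, 13758))) = Add(Mul(-33641, -7367), Rational(-20005, 6879)) = Add(247833247, Rational(-20005, 6879)) = Rational(1704844886108, 6879)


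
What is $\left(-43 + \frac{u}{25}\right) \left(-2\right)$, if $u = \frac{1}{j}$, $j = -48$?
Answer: $\frac{51601}{600} \approx 86.002$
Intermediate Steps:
$u = - \frac{1}{48}$ ($u = \frac{1}{-48} = - \frac{1}{48} \approx -0.020833$)
$\left(-43 + \frac{u}{25}\right) \left(-2\right) = \left(-43 - \frac{1}{48 \cdot 25}\right) \left(-2\right) = \left(-43 - \frac{1}{1200}\right) \left(-2\right) = \left(- \frac{51601}{1200}\right) \left(-2\right) = \frac{51601}{600}$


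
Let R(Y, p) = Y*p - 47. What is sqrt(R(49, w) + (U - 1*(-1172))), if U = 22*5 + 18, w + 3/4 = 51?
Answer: sqrt(14861)/2 ≈ 60.953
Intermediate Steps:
w = 201/4 (w = -3/4 + 51 = 201/4 ≈ 50.250)
U = 128 (U = 110 + 18 = 128)
R(Y, p) = -47 + Y*p
sqrt(R(49, w) + (U - 1*(-1172))) = sqrt((-47 + 49*(201/4)) + (128 - 1*(-1172))) = sqrt((-47 + 9849/4) + (128 + 1172)) = sqrt(9661/4 + 1300) = sqrt(14861/4) = sqrt(14861)/2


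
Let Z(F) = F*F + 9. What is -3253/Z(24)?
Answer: -3253/585 ≈ -5.5607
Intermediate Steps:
Z(F) = 9 + F² (Z(F) = F² + 9 = 9 + F²)
-3253/Z(24) = -3253/(9 + 24²) = -3253/(9 + 576) = -3253/585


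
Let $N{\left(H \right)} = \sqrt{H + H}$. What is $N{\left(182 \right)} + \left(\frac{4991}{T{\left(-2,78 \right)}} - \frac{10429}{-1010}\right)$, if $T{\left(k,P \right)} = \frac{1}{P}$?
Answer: $\frac{393201409}{1010} + 2 \sqrt{91} \approx 3.8933 \cdot 10^{5}$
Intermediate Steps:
$N{\left(H \right)} = \sqrt{2} \sqrt{H}$ ($N{\left(H \right)} = \sqrt{2 H} = \sqrt{2} \sqrt{H}$)
$N{\left(182 \right)} + \left(\frac{4991}{T{\left(-2,78 \right)}} - \frac{10429}{-1010}\right) = \sqrt{2} \sqrt{182} + \left(\frac{4991}{\frac{1}{78}} - \frac{10429}{-1010}\right) = 2 \sqrt{91} - \left(- \frac{10429}{1010} - 4991 \frac{1}{\frac{1}{78}}\right) = 2 \sqrt{91} + \left(4991 \cdot 78 + \frac{10429}{1010}\right) = 2 \sqrt{91} + \left(389298 + \frac{10429}{1010}\right) = 2 \sqrt{91} + \frac{393201409}{1010} = \frac{393201409}{1010} + 2 \sqrt{91}$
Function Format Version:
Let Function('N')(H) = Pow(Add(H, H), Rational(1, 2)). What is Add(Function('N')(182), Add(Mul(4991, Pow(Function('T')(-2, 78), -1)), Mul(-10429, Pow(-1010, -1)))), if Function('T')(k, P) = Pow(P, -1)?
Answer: Add(Rational(393201409, 1010), Mul(2, Pow(91, Rational(1, 2)))) ≈ 3.8933e+5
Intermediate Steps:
Function('N')(H) = Mul(Pow(2, Rational(1, 2)), Pow(H, Rational(1, 2))) (Function('N')(H) = Pow(Mul(2, H), Rational(1, 2)) = Mul(Pow(2, Rational(1, 2)), Pow(H, Rational(1, 2))))
Add(Function('N')(182), Add(Mul(4991, Pow(Function('T')(-2, 78), -1)), Mul(-10429, Pow(-1010, -1)))) = Add(Mul(Pow(2, Rational(1, 2)), Pow(182, Rational(1, 2))), Add(Mul(4991, Pow(Pow(78, -1), -1)), Mul(-10429, Pow(-1010, -1)))) = Add(Mul(2, Pow(91, Rational(1, 2))), Add(Mul(4991, Pow(Rational(1, 78), -1)), Mul(-10429, Rational(-1, 1010)))) = Add(Mul(2, Pow(91, Rational(1, 2))), Add(Mul(4991, 78), Rational(10429, 1010))) = Add(Mul(2, Pow(91, Rational(1, 2))), Add(389298, Rational(10429, 1010))) = Add(Mul(2, Pow(91, Rational(1, 2))), Rational(393201409, 1010)) = Add(Rational(393201409, 1010), Mul(2, Pow(91, Rational(1, 2))))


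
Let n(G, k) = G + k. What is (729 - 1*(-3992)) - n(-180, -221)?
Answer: 5122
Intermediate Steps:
(729 - 1*(-3992)) - n(-180, -221) = (729 - 1*(-3992)) - (-180 - 221) = (729 + 3992) - 1*(-401) = 4721 + 401 = 5122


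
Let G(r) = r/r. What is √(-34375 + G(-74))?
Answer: I*√34374 ≈ 185.4*I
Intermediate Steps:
G(r) = 1
√(-34375 + G(-74)) = √(-34375 + 1) = √(-34374) = I*√34374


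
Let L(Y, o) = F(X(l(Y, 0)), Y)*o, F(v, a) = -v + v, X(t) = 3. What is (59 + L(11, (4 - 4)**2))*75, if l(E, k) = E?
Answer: 4425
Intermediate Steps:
F(v, a) = 0
L(Y, o) = 0 (L(Y, o) = 0*o = 0)
(59 + L(11, (4 - 4)**2))*75 = (59 + 0)*75 = 59*75 = 4425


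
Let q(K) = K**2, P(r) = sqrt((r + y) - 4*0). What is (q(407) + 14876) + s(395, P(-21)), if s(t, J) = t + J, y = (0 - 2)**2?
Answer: 180920 + I*sqrt(17) ≈ 1.8092e+5 + 4.1231*I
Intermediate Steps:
y = 4 (y = (-2)**2 = 4)
P(r) = sqrt(4 + r) (P(r) = sqrt((r + 4) - 4*0) = sqrt((4 + r) + 0) = sqrt(4 + r))
s(t, J) = J + t
(q(407) + 14876) + s(395, P(-21)) = (407**2 + 14876) + (sqrt(4 - 21) + 395) = (165649 + 14876) + (sqrt(-17) + 395) = 180525 + (I*sqrt(17) + 395) = 180525 + (395 + I*sqrt(17)) = 180920 + I*sqrt(17)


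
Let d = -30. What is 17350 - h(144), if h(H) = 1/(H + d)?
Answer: 1977899/114 ≈ 17350.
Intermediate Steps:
h(H) = 1/(-30 + H) (h(H) = 1/(H - 30) = 1/(-30 + H))
17350 - h(144) = 17350 - 1/(-30 + 144) = 17350 - 1/114 = 1977899/114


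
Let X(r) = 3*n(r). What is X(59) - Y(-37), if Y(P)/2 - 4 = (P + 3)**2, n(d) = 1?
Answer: -2317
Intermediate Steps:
X(r) = 3 (X(r) = 3*1 = 3)
Y(P) = 8 + 2*(3 + P)**2 (Y(P) = 8 + 2*(P + 3)**2 = 8 + 2*(3 + P)**2)
X(59) - Y(-37) = 3 - (8 + 2*(3 - 37)**2) = 3 - (8 + 2*(-34)**2) = 3 - (8 + 2*1156) = 3 - (8 + 2312) = 3 - 1*2320 = 3 - 2320 = -2317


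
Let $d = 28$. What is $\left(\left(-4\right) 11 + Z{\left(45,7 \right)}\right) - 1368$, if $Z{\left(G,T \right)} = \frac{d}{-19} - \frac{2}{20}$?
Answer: $- \frac{268579}{190} \approx -1413.6$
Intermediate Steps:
$Z{\left(G,T \right)} = - \frac{299}{190}$ ($Z{\left(G,T \right)} = \frac{28}{-19} - \frac{2}{20} = 28 \left(- \frac{1}{19}\right) - \frac{1}{10} = - \frac{28}{19} - \frac{1}{10} = - \frac{299}{190}$)
$\left(\left(-4\right) 11 + Z{\left(45,7 \right)}\right) - 1368 = \left(\left(-4\right) 11 - \frac{299}{190}\right) - 1368 = \left(-44 - \frac{299}{190}\right) - 1368 = - \frac{8659}{190} - 1368 = - \frac{268579}{190}$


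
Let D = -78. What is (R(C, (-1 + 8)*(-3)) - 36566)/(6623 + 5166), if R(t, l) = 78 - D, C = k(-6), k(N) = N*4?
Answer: -36410/11789 ≈ -3.0885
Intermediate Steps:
k(N) = 4*N
C = -24 (C = 4*(-6) = -24)
R(t, l) = 156 (R(t, l) = 78 - 1*(-78) = 78 + 78 = 156)
(R(C, (-1 + 8)*(-3)) - 36566)/(6623 + 5166) = (156 - 36566)/(6623 + 5166) = -36410/11789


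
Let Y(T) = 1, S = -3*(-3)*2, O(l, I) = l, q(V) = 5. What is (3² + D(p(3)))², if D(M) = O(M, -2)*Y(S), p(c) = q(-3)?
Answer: 196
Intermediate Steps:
S = 18 (S = 9*2 = 18)
p(c) = 5
D(M) = M (D(M) = M*1 = M)
(3² + D(p(3)))² = (3² + 5)² = (9 + 5)² = 14² = 196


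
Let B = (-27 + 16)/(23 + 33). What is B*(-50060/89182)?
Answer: 137665/1248548 ≈ 0.11026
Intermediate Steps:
B = -11/56 ≈ -0.19643
B*(-50060/89182) = -(-137665)/(14*89182) = -11/56*(-25030/44591) = 137665/1248548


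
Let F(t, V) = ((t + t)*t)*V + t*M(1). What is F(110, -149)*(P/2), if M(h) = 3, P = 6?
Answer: -10816410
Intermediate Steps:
F(t, V) = 3*t + 2*V*t² (F(t, V) = ((t + t)*t)*V + t*3 = ((2*t)*t)*V + 3*t = (2*t²)*V + 3*t = 2*V*t² + 3*t = 3*t + 2*V*t²)
F(110, -149)*(P/2) = (110*(3 + 2*(-149)*110))*(6/2) = (110*(3 - 32780))*(6*(½)) = (110*(-32777))*3 = -3605470*3 = -10816410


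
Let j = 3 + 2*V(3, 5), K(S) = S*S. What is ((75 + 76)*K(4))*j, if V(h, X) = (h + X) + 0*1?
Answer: 45904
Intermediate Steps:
V(h, X) = X + h (V(h, X) = (X + h) + 0 = X + h)
K(S) = S²
j = 19 (j = 3 + 2*(5 + 3) = 3 + 2*8 = 3 + 16 = 19)
((75 + 76)*K(4))*j = ((75 + 76)*4²)*19 = (151*16)*19 = 2416*19 = 45904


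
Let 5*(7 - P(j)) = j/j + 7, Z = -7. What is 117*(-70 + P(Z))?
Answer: -37791/5 ≈ -7558.2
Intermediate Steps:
P(j) = 27/5 (P(j) = 7 - (j/j + 7)/5 = 7 - (1 + 7)/5 = 7 - ⅕*8 = 7 - 8/5 = 27/5)
117*(-70 + P(Z)) = 117*(-70 + 27/5) = 117*(-323/5) = -37791/5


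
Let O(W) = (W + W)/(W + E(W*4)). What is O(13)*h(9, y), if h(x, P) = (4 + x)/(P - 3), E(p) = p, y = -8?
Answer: -26/55 ≈ -0.47273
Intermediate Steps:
h(x, P) = (4 + x)/(-3 + P)
O(W) = 2/5 (O(W) = (W + W)/(W + W*4) = (2*W)/(W + 4*W) = (2*W)/((5*W)) = (2*W)*(1/(5*W)) = 2/5)
O(13)*h(9, y) = 2*((4 + 9)/(-3 - 8))/5 = 2*(13/(-11))/5 = 2*(-1/11*13)/5 = (2/5)*(-13/11) = -26/55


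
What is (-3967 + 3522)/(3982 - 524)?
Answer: -445/3458 ≈ -0.12869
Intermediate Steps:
(-3967 + 3522)/(3982 - 524) = -445/3458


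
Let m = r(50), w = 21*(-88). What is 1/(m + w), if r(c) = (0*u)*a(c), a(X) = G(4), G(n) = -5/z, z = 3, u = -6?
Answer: -1/1848 ≈ -0.00054113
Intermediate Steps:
G(n) = -5/3
a(X) = -5/3
w = -1848
r(c) = 0 (r(c) = (0*(-6))*(-5/3) = 0*(-5/3) = 0)
m = 0
1/(m + w) = 1/(0 - 1848) = 1/(-1848) = -1/1848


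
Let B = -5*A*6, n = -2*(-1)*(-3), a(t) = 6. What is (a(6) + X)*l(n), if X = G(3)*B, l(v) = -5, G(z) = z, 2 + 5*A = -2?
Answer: -390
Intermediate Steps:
A = -⅘ (A = -⅖ + (⅕)*(-2) = -⅖ - ⅖ = -⅘ ≈ -0.80000)
n = -6 (n = 2*(-3) = -6)
B = 24 (B = -5*(-⅘)*6 = 4*6 = 24)
X = 72 (X = 3*24 = 72)
(a(6) + X)*l(n) = (6 + 72)*(-5) = 78*(-5) = -390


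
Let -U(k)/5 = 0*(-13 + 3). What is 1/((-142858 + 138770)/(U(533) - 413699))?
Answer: 413699/4088 ≈ 101.20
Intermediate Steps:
U(k) = 0 (U(k) = -0*(-13 + 3) = -0*(-10) = -5*0 = 0)
1/((-142858 + 138770)/(U(533) - 413699)) = 1/((-142858 + 138770)/(0 - 413699)) = 1/(-4088/(-413699)) = 1/(-4088*(-1/413699)) = 1/(4088/413699) = 413699/4088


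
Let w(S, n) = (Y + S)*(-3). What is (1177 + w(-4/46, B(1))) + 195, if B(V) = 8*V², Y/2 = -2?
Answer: 31838/23 ≈ 1384.3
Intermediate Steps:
Y = -4 (Y = 2*(-2) = -4)
w(S, n) = 12 - 3*S (w(S, n) = (-4 + S)*(-3) = 12 - 3*S)
(1177 + w(-4/46, B(1))) + 195 = (1177 + (12 - (-12)/46)) + 195 = (1177 + (12 - 3*(-2/23))) + 195 = (1177 + (12 + 6/23)) + 195 = (1177 + 282/23) + 195 = 27353/23 + 195 = 31838/23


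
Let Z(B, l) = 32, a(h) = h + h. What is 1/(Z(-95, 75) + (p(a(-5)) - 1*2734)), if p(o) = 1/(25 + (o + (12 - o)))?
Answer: -37/99973 ≈ -0.00037010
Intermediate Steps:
a(h) = 2*h
p(o) = 1/37 (p(o) = 1/(25 + 12) = 1/37)
1/(Z(-95, 75) + (p(a(-5)) - 1*2734)) = 1/(32 + (1/37 - 1*2734)) = 1/(32 + (1/37 - 2734)) = 1/(32 - 101157/37) = 1/(-99973/37) = -37/99973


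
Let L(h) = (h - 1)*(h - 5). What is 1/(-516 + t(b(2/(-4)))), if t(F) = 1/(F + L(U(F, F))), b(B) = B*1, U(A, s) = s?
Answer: -31/15992 ≈ -0.0019385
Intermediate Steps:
L(h) = (-1 + h)*(-5 + h)
b(B) = B
t(F) = 1/(5 + F² - 5*F) (t(F) = 1/(F + (5 + F² - 6*F)) = 1/(5 + F² - 5*F))
1/(-516 + t(b(2/(-4)))) = 1/(-516 + 1/(5 + (2/(-4))² - 10/(-4))) = 1/(-516 + 1/(5 + (2*(-¼))² - 10*(-1)/4)) = 1/(-516 + 1/(5 + (-½)² - 5*(-½))) = 1/(-516 + 1/(5 + ¼ + 5/2)) = 1/(-516 + 1/(31/4)) = 1/(-516 + 4/31) = 1/(-15992/31) = -31/15992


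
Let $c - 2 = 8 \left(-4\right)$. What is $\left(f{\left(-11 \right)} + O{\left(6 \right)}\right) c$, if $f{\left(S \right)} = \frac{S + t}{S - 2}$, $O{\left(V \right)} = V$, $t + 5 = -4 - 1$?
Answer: $- \frac{2970}{13} \approx -228.46$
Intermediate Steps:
$t = -10$ ($t = -5 - 5 = -10$)
$c = -30$ ($c = 2 + 8 \left(-4\right) = 2 - 32 = -30$)
$f{\left(S \right)} = \frac{-10 + S}{-2 + S}$ ($f{\left(S \right)} = \frac{S - 10}{S - 2} = \frac{-10 + S}{-2 + S}$)
$\left(f{\left(-11 \right)} + O{\left(6 \right)}\right) c = \left(\frac{-10 - 11}{-2 - 11} + 6\right) \left(-30\right) = \left(\frac{1}{-13} \left(-21\right) + 6\right) \left(-30\right) = \left(\left(- \frac{1}{13}\right) \left(-21\right) + 6\right) \left(-30\right) = \left(\frac{21}{13} + 6\right) \left(-30\right) = \frac{99}{13} \left(-30\right) = - \frac{2970}{13}$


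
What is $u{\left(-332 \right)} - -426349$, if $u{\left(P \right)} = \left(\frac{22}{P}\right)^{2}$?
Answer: $\frac{11748473165}{27556} \approx 4.2635 \cdot 10^{5}$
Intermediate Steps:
$u{\left(P \right)} = \frac{484}{P^{2}}$
$u{\left(-332 \right)} - -426349 = \frac{484}{110224} - -426349 = 484 \cdot \frac{1}{110224} + 426349 = \frac{121}{27556} + 426349 = \frac{11748473165}{27556}$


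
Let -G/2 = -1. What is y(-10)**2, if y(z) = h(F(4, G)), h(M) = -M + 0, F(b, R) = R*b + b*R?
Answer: 256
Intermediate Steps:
G = 2 (G = -2*(-1) = 2)
F(b, R) = 2*R*b (F(b, R) = R*b + R*b = 2*R*b)
h(M) = -M
y(z) = -16 (y(z) = -2*2*4 = -1*16 = -16)
y(-10)**2 = (-16)**2 = 256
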